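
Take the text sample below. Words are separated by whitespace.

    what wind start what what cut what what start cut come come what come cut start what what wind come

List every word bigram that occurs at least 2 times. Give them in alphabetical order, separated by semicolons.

Bigram counts meeting the condition (at least 2 times):
  start what: 2
  what what: 3
  what wind: 2

start what; what what; what wind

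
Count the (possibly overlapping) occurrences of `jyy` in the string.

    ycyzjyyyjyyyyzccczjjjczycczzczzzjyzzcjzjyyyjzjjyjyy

Sliding a length-3 window over the 51 characters (49 positions):
  position 5–7: jyy
  position 9–11: jyy
  position 40–42: jyy
  position 49–51: jyy

4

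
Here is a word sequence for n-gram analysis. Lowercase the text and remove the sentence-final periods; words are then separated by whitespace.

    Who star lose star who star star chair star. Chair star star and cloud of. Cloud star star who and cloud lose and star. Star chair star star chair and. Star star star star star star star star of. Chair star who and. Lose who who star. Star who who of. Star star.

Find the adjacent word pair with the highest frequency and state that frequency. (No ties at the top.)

"star star", 14 times

Bigram frequencies (highest first):
  star star: 14
  star who: 4
  star chair: 4
  chair star: 4
  who star: 3
  and cloud: 2
  … (18 more, each ≤ 2)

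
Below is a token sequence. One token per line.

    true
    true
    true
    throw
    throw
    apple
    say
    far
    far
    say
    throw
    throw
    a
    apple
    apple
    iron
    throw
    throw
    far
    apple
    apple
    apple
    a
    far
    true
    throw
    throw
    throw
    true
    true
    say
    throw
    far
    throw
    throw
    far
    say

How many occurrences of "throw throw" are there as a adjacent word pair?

Scanning the 36 overlapping bigram windows for "throw throw":
  position 4–5: throw throw
  position 11–12: throw throw
  position 17–18: throw throw
  position 26–27: throw throw
  position 27–28: throw throw
  position 34–35: throw throw

6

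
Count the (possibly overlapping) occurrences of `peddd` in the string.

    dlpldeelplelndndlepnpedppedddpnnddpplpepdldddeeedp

Sliding a length-5 window over the 50 characters (46 positions):
  position 25–29: peddd

1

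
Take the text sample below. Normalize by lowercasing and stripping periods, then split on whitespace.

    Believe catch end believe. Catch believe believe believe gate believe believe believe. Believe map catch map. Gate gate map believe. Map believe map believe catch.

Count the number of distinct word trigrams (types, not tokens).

19

25 tokens → 23 trigram windows in total.
Repeated trigrams (each contributes count−1 duplicates):
  believe believe believe: 3
  believe map believe: 2
  map believe map: 2
4 duplicate windows → 23 − 4 = 19 distinct.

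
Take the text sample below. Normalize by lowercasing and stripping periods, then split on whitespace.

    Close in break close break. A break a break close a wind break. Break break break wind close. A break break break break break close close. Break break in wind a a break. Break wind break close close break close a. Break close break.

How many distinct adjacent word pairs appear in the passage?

17

44 tokens → 43 bigram windows in total.
Repeated bigrams (each contributes count−1 duplicates):
  break break: 9
  break close: 6
  a break: 5
  close break: 4
  close a: 3
  break a: 2
  break wind: 2
  close close: 2
  … (1 more repeated)
26 duplicate windows → 43 − 26 = 17 distinct.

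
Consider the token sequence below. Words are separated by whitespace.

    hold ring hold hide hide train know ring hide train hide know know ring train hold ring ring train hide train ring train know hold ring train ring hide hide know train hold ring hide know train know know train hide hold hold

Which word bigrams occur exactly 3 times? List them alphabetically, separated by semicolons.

Bigram counts meeting the condition (exactly 3 times):
  hide know: 3
  hide train: 3
  know train: 3
  ring hide: 3
  train hide: 3
  train know: 3

hide know; hide train; know train; ring hide; train hide; train know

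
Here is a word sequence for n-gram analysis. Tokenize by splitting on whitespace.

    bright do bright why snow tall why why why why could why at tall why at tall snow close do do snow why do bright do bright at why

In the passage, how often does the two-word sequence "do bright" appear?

Scanning the 28 overlapping bigram windows for "do bright":
  position 2–3: do bright
  position 24–25: do bright
  position 26–27: do bright

3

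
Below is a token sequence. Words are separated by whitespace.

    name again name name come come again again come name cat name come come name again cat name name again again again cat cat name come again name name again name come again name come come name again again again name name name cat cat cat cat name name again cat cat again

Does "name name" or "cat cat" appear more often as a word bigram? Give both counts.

"name name": 6 occurrences
"cat cat": 5 occurrences

"name name" (6 vs 5)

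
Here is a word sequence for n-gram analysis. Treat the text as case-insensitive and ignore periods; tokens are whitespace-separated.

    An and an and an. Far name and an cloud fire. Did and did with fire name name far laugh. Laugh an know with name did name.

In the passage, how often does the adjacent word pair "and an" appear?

Scanning the 26 overlapping bigram windows for "and an":
  position 2–3: and an
  position 4–5: and an
  position 8–9: and an

3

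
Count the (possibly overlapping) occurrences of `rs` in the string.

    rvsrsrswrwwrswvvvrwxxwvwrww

3

Sliding a length-2 window over the 27 characters (26 positions):
  position 4–5: rs
  position 6–7: rs
  position 12–13: rs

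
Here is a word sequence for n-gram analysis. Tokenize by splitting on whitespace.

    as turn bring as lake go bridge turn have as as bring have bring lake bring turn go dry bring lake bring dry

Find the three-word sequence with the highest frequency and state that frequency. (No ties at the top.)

Trigram frequencies (highest first):
  bring lake bring: 2
  as turn bring: 1
  turn bring as: 1
  bring as lake: 1
  as lake go: 1
  lake go bridge: 1
  … (14 more, each ≤ 1)

"bring lake bring", 2 times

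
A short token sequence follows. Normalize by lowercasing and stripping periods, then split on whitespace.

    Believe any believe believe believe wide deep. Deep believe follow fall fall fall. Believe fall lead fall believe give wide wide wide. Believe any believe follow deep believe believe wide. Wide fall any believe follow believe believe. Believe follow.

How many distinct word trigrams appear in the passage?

39 tokens → 37 trigram windows in total.
Repeated trigrams (each contributes count−1 duplicates):
  any believe follow: 2
  believe any believe: 2
  believe believe believe: 2
  believe believe wide: 2
4 duplicate windows → 37 − 4 = 33 distinct.

33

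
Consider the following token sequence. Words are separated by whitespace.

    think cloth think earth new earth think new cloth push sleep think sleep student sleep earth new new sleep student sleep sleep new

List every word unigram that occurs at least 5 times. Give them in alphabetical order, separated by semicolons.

Unigram counts meeting the condition (at least 5 times):
  new: 5
  sleep: 6

new; sleep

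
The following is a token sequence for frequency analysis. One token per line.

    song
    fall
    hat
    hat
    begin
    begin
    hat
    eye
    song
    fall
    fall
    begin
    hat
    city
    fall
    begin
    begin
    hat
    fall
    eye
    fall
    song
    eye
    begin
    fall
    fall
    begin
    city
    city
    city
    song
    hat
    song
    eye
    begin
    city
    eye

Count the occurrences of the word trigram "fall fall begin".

Scanning the 35 overlapping trigram windows for "fall fall begin":
  position 10–12: fall fall begin
  position 25–27: fall fall begin

2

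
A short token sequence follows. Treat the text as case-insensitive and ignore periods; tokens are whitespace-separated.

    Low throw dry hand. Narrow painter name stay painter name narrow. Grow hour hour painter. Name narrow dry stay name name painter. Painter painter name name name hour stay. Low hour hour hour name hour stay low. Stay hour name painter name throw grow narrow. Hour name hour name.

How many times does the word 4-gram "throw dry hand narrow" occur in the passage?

1

Scanning the 46 overlapping 4-gram windows for "throw dry hand narrow":
  position 2–5: throw dry hand narrow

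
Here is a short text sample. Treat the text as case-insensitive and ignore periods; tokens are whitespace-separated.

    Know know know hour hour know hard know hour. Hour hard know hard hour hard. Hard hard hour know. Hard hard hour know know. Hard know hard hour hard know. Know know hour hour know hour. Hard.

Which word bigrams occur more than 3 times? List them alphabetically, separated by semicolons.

hard hour; hard know; hour hard; hour know; know hard; know hour; know know

Bigram counts meeting the condition (more than 3 times):
  hard hour: 4
  hard know: 4
  hour hard: 4
  hour know: 4
  know hard: 5
  know hour: 4
  know know: 5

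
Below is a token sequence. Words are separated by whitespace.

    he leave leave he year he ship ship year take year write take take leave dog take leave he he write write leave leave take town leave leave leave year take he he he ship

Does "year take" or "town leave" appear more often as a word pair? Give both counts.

"year take": 2 occurrences
"town leave": 1 occurrence

"year take" (2 vs 1)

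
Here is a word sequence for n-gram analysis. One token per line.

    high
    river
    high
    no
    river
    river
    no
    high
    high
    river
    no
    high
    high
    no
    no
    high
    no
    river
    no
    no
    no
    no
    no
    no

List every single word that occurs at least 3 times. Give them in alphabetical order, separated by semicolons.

Unigram counts meeting the condition (at least 3 times):
  high: 7
  no: 12
  river: 5

high; no; river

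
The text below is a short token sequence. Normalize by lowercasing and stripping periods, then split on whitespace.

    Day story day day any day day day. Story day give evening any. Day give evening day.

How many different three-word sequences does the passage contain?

17 tokens → 15 trigram windows in total.
Repeated trigrams (each contributes count−1 duplicates):
  day give evening: 2
  day story day: 2
2 duplicate windows → 15 − 2 = 13 distinct.

13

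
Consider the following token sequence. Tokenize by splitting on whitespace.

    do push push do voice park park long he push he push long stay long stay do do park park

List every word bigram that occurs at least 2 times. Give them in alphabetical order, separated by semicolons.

Bigram counts meeting the condition (at least 2 times):
  he push: 2
  long stay: 2
  park park: 2

he push; long stay; park park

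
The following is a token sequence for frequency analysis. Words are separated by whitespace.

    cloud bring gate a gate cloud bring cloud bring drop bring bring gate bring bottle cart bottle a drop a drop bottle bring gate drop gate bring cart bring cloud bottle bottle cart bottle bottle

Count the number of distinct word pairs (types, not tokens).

24

35 tokens → 34 bigram windows in total.
Repeated bigrams (each contributes count−1 duplicates):
  bring gate: 3
  cloud bring: 3
  a drop: 2
  bottle bottle: 2
  bottle cart: 2
  bring cloud: 2
  cart bottle: 2
  gate bring: 2
10 duplicate windows → 34 − 10 = 24 distinct.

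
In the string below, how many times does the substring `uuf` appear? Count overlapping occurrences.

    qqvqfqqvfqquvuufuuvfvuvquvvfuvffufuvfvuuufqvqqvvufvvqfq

2

Sliding a length-3 window over the 55 characters (53 positions):
  position 14–16: uuf
  position 40–42: uuf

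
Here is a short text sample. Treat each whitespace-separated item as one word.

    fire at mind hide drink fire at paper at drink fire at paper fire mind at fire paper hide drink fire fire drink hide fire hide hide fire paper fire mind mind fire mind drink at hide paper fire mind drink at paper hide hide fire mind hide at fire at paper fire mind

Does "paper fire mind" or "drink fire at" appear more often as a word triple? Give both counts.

"paper fire mind": 4 occurrences
"drink fire at": 2 occurrences

"paper fire mind" (4 vs 2)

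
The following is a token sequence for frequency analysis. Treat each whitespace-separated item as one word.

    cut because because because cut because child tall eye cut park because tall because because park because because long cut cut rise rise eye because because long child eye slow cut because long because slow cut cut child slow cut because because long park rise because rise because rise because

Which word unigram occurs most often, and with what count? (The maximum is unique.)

"because", 18 times

Unigram frequencies (highest first):
  because: 18
  cut: 9
  rise: 5
  long: 4
  child: 3
  eye: 3
  … (3 more, each ≤ 3)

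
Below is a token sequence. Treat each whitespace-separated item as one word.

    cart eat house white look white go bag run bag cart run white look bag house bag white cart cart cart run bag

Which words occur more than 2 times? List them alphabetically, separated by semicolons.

Unigram counts meeting the condition (more than 2 times):
  bag: 5
  cart: 5
  run: 3
  white: 4

bag; cart; run; white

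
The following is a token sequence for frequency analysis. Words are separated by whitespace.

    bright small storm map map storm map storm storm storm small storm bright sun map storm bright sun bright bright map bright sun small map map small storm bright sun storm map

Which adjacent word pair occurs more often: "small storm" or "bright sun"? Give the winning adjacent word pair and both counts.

"small storm": 3 occurrences
"bright sun": 4 occurrences

"bright sun" (4 vs 3)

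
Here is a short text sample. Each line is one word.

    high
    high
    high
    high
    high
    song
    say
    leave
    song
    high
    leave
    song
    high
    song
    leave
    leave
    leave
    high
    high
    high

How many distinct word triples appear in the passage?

20 tokens → 18 trigram windows in total.
Repeated trigrams (each contributes count−1 duplicates):
  high high high: 4
  leave song high: 2
4 duplicate windows → 18 − 4 = 14 distinct.

14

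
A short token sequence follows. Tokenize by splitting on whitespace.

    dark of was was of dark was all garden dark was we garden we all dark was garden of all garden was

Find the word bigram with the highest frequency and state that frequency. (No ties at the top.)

"dark was", 3 times

Bigram frequencies (highest first):
  dark was: 3
  all garden: 2
  dark of: 1
  of was: 1
  was was: 1
  was of: 1
  … (12 more, each ≤ 1)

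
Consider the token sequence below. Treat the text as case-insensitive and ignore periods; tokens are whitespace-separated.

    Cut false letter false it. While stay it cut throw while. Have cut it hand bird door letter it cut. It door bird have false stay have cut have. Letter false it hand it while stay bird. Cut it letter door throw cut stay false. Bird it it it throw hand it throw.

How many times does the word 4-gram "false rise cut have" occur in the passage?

Scanning the 50 overlapping 4-gram windows for "false rise cut have":
  (none found)

0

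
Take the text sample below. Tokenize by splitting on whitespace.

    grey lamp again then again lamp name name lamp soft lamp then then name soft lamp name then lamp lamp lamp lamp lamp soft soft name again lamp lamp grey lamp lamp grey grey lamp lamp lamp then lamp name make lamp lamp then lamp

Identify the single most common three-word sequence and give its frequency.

"lamp lamp lamp", 4 times

Trigram frequencies (highest first):
  lamp lamp lamp: 4
  lamp lamp grey: 2
  grey lamp lamp: 2
  lamp lamp then: 2
  lamp then lamp: 2
  grey lamp again: 1
  … (30 more, each ≤ 1)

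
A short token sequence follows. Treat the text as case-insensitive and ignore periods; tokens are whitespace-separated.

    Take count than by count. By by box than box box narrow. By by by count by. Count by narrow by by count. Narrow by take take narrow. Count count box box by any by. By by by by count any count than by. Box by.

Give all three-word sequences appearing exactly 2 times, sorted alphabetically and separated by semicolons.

count than by; narrow by by

Trigram counts meeting the condition (exactly 2 times):
  count than by: 2
  narrow by by: 2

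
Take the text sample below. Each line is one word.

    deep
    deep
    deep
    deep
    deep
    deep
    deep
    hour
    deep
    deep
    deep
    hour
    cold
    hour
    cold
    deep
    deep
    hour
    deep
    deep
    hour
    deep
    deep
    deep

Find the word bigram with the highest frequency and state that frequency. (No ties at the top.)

Bigram frequencies (highest first):
  deep deep: 12
  deep hour: 4
  hour deep: 3
  hour cold: 2
  cold hour: 1
  cold deep: 1

"deep deep", 12 times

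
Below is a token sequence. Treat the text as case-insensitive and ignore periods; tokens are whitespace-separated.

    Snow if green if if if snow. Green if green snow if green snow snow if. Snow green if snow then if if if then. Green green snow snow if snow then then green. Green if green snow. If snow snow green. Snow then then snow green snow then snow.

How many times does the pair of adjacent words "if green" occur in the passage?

Scanning the 49 overlapping bigram windows for "if green":
  position 2–3: if green
  position 9–10: if green
  position 12–13: if green
  position 36–37: if green

4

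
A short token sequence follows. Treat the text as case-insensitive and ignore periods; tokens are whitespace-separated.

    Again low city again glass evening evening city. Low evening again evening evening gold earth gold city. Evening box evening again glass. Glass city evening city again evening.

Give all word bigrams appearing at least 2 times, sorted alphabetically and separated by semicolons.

Bigram counts meeting the condition (at least 2 times):
  again evening: 2
  again glass: 2
  city again: 2
  city evening: 2
  evening again: 2
  evening city: 2
  evening evening: 2

again evening; again glass; city again; city evening; evening again; evening city; evening evening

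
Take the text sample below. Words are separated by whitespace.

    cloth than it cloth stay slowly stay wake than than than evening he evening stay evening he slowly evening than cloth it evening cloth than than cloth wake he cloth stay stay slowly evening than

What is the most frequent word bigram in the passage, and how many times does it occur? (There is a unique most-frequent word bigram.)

"than than", 3 times

Bigram frequencies (highest first):
  than than: 3
  cloth than: 2
  cloth stay: 2
  stay slowly: 2
  evening he: 2
  slowly evening: 2
  … (19 more, each ≤ 2)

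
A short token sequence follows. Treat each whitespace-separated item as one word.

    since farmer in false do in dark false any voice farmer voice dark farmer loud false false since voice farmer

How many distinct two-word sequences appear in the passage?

18

20 tokens → 19 bigram windows in total.
Repeated bigrams (each contributes count−1 duplicates):
  voice farmer: 2
1 duplicate windows → 19 − 1 = 18 distinct.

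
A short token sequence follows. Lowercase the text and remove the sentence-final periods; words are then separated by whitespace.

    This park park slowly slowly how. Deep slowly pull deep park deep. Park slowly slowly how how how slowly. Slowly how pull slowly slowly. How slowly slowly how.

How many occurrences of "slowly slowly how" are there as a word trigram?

Scanning the 26 overlapping trigram windows for "slowly slowly how":
  position 4–6: slowly slowly how
  position 14–16: slowly slowly how
  position 19–21: slowly slowly how
  position 23–25: slowly slowly how
  position 26–28: slowly slowly how

5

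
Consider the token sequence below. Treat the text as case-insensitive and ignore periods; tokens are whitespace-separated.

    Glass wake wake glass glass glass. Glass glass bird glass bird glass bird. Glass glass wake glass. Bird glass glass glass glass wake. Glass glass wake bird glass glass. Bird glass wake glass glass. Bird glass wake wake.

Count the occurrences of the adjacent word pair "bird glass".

Scanning the 37 overlapping bigram windows for "bird glass":
  position 9–10: bird glass
  position 11–12: bird glass
  position 13–14: bird glass
  position 18–19: bird glass
  position 27–28: bird glass
  position 30–31: bird glass
  position 35–36: bird glass

7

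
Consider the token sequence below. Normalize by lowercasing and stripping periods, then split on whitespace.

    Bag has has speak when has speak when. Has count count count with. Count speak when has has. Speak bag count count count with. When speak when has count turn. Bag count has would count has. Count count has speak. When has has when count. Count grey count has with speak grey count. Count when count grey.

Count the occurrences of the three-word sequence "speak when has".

5

Scanning the 55 overlapping trigram windows for "speak when has":
  position 4–6: speak when has
  position 7–9: speak when has
  position 15–17: speak when has
  position 26–28: speak when has
  position 40–42: speak when has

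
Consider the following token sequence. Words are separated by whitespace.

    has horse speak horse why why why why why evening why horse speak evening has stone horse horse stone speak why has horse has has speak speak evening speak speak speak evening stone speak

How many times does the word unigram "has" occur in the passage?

Scanning the 34 tokens for "has":
  position 1: has
  position 15: has
  position 22: has
  position 24: has
  position 25: has

5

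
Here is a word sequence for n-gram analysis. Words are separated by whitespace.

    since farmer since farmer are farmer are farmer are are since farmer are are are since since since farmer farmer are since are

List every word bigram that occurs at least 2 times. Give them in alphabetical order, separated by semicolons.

are are; are farmer; are since; farmer are; since farmer; since since

Bigram counts meeting the condition (at least 2 times):
  are are: 3
  are farmer: 2
  are since: 3
  farmer are: 5
  since farmer: 4
  since since: 2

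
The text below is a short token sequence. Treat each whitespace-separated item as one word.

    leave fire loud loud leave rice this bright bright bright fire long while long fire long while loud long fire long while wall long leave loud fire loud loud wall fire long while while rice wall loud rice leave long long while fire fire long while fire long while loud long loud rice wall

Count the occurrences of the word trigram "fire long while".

6

Scanning the 52 overlapping trigram windows for "fire long while":
  position 11–13: fire long while
  position 15–17: fire long while
  position 20–22: fire long while
  position 31–33: fire long while
  position 44–46: fire long while
  position 47–49: fire long while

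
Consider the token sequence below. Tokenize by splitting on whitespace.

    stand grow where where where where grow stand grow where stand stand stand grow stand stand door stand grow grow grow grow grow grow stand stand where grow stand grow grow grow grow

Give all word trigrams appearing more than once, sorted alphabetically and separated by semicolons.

grow grow grow; grow stand grow; grow stand stand; stand grow grow; stand grow where; where grow stand; where where where

Trigram counts meeting the condition (more than once):
  grow grow grow: 6
  grow stand grow: 2
  grow stand stand: 2
  stand grow grow: 2
  stand grow where: 2
  where grow stand: 2
  where where where: 2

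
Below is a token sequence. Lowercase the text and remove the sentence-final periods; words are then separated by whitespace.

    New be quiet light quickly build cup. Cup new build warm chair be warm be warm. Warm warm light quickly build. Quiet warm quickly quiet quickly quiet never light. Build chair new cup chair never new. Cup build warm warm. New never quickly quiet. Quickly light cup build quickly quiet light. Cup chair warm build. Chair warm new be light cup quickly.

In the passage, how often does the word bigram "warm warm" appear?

Scanning the 61 overlapping bigram windows for "warm warm":
  position 16–17: warm warm
  position 17–18: warm warm
  position 39–40: warm warm

3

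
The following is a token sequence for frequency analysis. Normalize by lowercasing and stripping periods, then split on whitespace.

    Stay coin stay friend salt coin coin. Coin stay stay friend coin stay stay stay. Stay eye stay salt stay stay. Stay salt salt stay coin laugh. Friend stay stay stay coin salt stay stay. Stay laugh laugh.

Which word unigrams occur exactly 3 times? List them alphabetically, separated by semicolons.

Unigram counts meeting the condition (exactly 3 times):
  friend: 3
  laugh: 3

friend; laugh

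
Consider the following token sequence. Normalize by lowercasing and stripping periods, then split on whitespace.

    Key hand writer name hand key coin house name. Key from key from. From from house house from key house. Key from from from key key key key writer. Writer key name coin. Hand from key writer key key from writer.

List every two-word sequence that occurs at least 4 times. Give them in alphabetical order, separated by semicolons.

Bigram counts meeting the condition (at least 4 times):
  from from: 4
  from key: 4
  key from: 4
  key key: 4

from from; from key; key from; key key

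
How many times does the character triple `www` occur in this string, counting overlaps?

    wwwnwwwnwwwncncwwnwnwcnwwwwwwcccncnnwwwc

8

Sliding a length-3 window over the 40 characters (38 positions):
  position 1–3: www
  position 5–7: www
  position 9–11: www
  position 24–26: www
  position 25–27: www
  position 26–28: www
  position 27–29: www
  position 37–39: www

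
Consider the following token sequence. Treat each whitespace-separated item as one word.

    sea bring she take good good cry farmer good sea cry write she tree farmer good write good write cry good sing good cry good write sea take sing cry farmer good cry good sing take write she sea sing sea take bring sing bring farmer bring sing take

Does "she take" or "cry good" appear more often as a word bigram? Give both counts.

"she take": 1 occurrence
"cry good": 3 occurrences

"cry good" (3 vs 1)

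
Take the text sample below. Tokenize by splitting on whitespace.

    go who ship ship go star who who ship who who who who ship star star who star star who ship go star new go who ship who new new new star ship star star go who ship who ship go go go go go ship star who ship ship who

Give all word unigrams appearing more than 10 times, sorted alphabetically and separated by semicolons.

Unigram counts meeting the condition (more than 10 times):
  ship: 12
  who: 15

ship; who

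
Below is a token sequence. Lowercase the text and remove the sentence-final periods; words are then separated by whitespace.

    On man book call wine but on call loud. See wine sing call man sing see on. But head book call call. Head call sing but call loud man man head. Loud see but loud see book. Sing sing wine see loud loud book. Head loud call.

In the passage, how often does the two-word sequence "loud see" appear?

3

Scanning the 46 overlapping bigram windows for "loud see":
  position 9–10: loud see
  position 32–33: loud see
  position 35–36: loud see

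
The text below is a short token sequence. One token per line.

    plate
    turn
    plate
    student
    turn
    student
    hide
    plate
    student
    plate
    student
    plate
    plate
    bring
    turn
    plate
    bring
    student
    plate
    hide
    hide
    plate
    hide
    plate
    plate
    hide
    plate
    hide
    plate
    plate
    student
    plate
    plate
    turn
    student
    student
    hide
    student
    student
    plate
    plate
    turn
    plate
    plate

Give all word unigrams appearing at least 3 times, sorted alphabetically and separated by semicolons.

Unigram counts meeting the condition (at least 3 times):
  hide: 7
  plate: 20
  student: 10
  turn: 5

hide; plate; student; turn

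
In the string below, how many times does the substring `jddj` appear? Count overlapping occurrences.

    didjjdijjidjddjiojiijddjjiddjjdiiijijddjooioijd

Sliding a length-4 window over the 47 characters (44 positions):
  position 12–15: jddj
  position 21–24: jddj
  position 37–40: jddj

3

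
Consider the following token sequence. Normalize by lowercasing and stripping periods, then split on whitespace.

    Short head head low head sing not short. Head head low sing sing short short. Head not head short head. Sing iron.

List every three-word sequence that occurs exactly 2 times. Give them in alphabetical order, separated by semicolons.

head head low; short head head

Trigram counts meeting the condition (exactly 2 times):
  head head low: 2
  short head head: 2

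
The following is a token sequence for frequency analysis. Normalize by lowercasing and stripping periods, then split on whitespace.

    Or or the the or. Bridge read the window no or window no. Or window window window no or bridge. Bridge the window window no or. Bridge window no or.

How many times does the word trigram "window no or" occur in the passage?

Scanning the 28 overlapping trigram windows for "window no or":
  position 9–11: window no or
  position 12–14: window no or
  position 17–19: window no or
  position 24–26: window no or
  position 28–30: window no or

5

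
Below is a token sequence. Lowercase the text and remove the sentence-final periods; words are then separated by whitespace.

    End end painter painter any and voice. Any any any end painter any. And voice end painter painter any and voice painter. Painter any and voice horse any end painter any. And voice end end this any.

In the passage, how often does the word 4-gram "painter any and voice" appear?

5

Scanning the 34 overlapping 4-gram windows for "painter any and voice":
  position 4–7: painter any and voice
  position 12–15: painter any and voice
  position 18–21: painter any and voice
  position 23–26: painter any and voice
  position 30–33: painter any and voice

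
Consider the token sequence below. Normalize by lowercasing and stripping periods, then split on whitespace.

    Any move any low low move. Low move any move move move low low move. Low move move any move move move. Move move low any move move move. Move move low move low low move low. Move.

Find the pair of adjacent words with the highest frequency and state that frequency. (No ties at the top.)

"move move", 11 times

Bigram frequencies (highest first):
  move move: 11
  low move: 7
  move low: 7
  any move: 4
  move any: 3
  low low: 3
  … (2 more, each ≤ 1)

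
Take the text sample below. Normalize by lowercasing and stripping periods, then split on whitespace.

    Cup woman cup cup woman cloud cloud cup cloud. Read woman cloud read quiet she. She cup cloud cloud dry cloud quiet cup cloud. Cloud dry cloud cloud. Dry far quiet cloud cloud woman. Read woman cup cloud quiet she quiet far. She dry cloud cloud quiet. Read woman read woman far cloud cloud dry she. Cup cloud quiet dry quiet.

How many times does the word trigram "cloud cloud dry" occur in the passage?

4

Scanning the 59 overlapping trigram windows for "cloud cloud dry":
  position 18–20: cloud cloud dry
  position 24–26: cloud cloud dry
  position 27–29: cloud cloud dry
  position 53–55: cloud cloud dry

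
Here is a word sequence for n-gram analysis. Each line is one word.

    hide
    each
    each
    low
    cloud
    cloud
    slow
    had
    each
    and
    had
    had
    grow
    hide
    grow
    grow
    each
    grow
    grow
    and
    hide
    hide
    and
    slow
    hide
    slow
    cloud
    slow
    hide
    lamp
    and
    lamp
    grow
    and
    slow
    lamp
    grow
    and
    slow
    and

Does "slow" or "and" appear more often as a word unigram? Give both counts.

"and" (7 vs 6)

"slow": 6 occurrences
"and": 7 occurrences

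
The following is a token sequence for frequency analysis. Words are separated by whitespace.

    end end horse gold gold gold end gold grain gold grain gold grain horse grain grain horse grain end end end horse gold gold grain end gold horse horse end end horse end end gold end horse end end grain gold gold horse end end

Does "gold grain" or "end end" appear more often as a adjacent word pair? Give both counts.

"gold grain": 4 occurrences
"end end": 7 occurrences

"end end" (7 vs 4)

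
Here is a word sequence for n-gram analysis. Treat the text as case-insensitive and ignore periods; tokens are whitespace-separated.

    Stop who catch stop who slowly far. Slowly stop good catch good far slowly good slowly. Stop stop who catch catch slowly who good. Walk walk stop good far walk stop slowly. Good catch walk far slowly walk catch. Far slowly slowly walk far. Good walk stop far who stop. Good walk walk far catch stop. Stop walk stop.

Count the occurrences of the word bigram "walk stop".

4

Scanning the 58 overlapping bigram windows for "walk stop":
  position 26–27: walk stop
  position 30–31: walk stop
  position 46–47: walk stop
  position 58–59: walk stop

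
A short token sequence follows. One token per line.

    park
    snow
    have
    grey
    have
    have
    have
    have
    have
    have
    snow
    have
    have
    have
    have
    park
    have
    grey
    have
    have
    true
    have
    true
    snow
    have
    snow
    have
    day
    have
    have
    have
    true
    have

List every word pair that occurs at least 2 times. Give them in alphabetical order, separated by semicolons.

Bigram counts meeting the condition (at least 2 times):
  grey have: 2
  have grey: 2
  have have: 11
  have snow: 2
  have true: 3
  snow have: 4
  true have: 2

grey have; have grey; have have; have snow; have true; snow have; true have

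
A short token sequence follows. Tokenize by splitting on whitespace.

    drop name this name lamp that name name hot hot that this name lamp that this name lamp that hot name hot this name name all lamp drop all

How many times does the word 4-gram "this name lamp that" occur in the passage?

3

Scanning the 26 overlapping 4-gram windows for "this name lamp that":
  position 3–6: this name lamp that
  position 12–15: this name lamp that
  position 16–19: this name lamp that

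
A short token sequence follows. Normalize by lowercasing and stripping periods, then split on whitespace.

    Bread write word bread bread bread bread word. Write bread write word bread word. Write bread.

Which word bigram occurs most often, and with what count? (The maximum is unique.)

"bread bread", 3 times

Bigram frequencies (highest first):
  bread bread: 3
  bread write: 2
  write word: 2
  word bread: 2
  bread word: 2
  word write: 2
  … (1 more, each ≤ 2)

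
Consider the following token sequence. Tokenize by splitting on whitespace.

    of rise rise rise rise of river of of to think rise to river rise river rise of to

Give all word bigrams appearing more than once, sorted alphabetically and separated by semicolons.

Bigram counts meeting the condition (more than once):
  of to: 2
  rise of: 2
  rise rise: 3
  river rise: 2

of to; rise of; rise rise; river rise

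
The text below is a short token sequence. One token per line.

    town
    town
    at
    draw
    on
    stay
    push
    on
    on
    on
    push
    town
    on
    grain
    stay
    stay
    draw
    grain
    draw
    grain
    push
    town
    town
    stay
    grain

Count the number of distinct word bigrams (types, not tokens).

25 tokens → 24 bigram windows in total.
Repeated bigrams (each contributes count−1 duplicates):
  draw grain: 2
  on on: 2
  push town: 2
  town town: 2
4 duplicate windows → 24 − 4 = 20 distinct.

20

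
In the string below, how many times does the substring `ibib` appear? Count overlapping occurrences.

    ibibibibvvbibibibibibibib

Sliding a length-4 window over the 25 characters (22 positions):
  position 1–4: ibib
  position 3–6: ibib
  position 5–8: ibib
  position 12–15: ibib
  position 14–17: ibib
  position 16–19: ibib
  position 18–21: ibib
  position 20–23: ibib
  position 22–25: ibib

9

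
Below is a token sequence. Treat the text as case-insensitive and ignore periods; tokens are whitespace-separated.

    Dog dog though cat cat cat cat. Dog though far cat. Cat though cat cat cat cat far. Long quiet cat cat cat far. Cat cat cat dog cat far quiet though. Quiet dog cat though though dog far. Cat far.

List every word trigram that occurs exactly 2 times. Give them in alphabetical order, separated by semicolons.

cat cat dog; cat cat far; far cat cat; though cat cat

Trigram counts meeting the condition (exactly 2 times):
  cat cat dog: 2
  cat cat far: 2
  far cat cat: 2
  though cat cat: 2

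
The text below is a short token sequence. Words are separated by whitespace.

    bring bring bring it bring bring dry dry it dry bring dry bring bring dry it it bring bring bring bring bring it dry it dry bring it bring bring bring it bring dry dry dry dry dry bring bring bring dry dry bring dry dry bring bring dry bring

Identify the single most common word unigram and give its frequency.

"bring", 25 times

Unigram frequencies (highest first):
  bring: 25
  dry: 17
  it: 8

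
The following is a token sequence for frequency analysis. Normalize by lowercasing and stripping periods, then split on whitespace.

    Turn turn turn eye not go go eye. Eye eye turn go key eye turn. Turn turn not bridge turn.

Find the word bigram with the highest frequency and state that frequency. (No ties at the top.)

Bigram frequencies (highest first):
  turn turn: 4
  eye eye: 2
  eye turn: 2
  turn eye: 1
  eye not: 1
  not go: 1
  … (8 more, each ≤ 1)

"turn turn", 4 times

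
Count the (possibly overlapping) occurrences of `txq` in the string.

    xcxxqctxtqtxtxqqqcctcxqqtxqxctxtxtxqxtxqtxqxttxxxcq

Sliding a length-3 window over the 51 characters (49 positions):
  position 13–15: txq
  position 25–27: txq
  position 34–36: txq
  position 38–40: txq
  position 41–43: txq

5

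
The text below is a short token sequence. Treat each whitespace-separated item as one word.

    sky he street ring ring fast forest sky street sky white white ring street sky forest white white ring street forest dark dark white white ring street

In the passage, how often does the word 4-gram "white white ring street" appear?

3

Scanning the 24 overlapping 4-gram windows for "white white ring street":
  position 11–14: white white ring street
  position 17–20: white white ring street
  position 24–27: white white ring street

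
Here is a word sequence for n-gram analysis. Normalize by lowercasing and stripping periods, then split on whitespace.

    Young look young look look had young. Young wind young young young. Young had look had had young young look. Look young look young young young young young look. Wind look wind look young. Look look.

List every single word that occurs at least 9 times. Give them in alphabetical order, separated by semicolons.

Unigram counts meeting the condition (at least 9 times):
  look: 12
  young: 17

look; young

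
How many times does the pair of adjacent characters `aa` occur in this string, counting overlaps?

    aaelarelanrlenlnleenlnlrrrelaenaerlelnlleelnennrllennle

1

Sliding a length-2 window over the 55 characters (54 positions):
  position 1–2: aa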